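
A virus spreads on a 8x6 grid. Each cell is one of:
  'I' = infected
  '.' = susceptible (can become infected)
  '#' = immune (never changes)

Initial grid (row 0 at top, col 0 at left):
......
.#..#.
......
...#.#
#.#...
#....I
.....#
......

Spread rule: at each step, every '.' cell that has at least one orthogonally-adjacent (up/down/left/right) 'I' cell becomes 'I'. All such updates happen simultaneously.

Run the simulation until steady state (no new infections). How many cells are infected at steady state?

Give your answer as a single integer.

Step 0 (initial): 1 infected
Step 1: +2 new -> 3 infected
Step 2: +3 new -> 6 infected
Step 3: +5 new -> 11 infected
Step 4: +5 new -> 16 infected
Step 5: +5 new -> 21 infected
Step 6: +6 new -> 27 infected
Step 7: +7 new -> 34 infected
Step 8: +3 new -> 37 infected
Step 9: +2 new -> 39 infected
Step 10: +1 new -> 40 infected
Step 11: +0 new -> 40 infected

Answer: 40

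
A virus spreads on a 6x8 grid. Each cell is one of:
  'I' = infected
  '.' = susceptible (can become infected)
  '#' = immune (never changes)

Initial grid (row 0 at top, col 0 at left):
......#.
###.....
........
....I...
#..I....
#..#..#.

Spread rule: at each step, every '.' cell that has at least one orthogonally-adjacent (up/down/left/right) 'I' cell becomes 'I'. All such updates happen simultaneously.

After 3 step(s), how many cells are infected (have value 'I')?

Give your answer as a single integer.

Answer: 26

Derivation:
Step 0 (initial): 2 infected
Step 1: +5 new -> 7 infected
Step 2: +9 new -> 16 infected
Step 3: +10 new -> 26 infected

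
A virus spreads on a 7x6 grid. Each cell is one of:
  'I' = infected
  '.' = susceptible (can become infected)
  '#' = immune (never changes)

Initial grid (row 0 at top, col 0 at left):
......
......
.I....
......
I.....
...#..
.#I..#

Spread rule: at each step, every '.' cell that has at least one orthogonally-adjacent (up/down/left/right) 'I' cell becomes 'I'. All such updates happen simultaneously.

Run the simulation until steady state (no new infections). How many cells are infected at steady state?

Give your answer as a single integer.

Step 0 (initial): 3 infected
Step 1: +9 new -> 12 infected
Step 2: +9 new -> 21 infected
Step 3: +7 new -> 28 infected
Step 4: +6 new -> 34 infected
Step 5: +4 new -> 38 infected
Step 6: +1 new -> 39 infected
Step 7: +0 new -> 39 infected

Answer: 39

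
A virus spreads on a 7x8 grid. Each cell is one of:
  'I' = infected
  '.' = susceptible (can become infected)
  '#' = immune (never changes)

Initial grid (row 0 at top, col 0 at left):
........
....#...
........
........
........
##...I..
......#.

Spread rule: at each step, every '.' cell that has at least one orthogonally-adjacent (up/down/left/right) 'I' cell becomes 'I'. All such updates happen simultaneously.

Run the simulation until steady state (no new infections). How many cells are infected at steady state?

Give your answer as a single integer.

Step 0 (initial): 1 infected
Step 1: +4 new -> 5 infected
Step 2: +6 new -> 11 infected
Step 3: +8 new -> 19 infected
Step 4: +7 new -> 26 infected
Step 5: +7 new -> 33 infected
Step 6: +8 new -> 41 infected
Step 7: +5 new -> 46 infected
Step 8: +3 new -> 49 infected
Step 9: +2 new -> 51 infected
Step 10: +1 new -> 52 infected
Step 11: +0 new -> 52 infected

Answer: 52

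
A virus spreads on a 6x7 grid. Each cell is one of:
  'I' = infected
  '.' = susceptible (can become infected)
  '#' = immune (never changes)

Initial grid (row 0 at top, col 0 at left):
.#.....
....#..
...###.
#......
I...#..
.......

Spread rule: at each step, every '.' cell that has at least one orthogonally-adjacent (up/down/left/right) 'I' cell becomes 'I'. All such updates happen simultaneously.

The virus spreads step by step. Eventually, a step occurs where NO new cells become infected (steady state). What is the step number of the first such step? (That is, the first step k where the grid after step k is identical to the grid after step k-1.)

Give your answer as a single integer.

Answer: 11

Derivation:
Step 0 (initial): 1 infected
Step 1: +2 new -> 3 infected
Step 2: +3 new -> 6 infected
Step 3: +4 new -> 10 infected
Step 4: +5 new -> 15 infected
Step 5: +4 new -> 19 infected
Step 6: +5 new -> 24 infected
Step 7: +4 new -> 28 infected
Step 8: +3 new -> 31 infected
Step 9: +2 new -> 33 infected
Step 10: +2 new -> 35 infected
Step 11: +0 new -> 35 infected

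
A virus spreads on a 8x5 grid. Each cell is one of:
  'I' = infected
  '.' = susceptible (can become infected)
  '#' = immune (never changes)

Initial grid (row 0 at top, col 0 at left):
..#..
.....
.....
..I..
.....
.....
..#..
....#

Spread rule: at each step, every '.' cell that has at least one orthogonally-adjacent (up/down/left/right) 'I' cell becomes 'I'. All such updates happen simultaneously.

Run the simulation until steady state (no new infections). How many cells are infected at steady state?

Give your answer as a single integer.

Step 0 (initial): 1 infected
Step 1: +4 new -> 5 infected
Step 2: +8 new -> 13 infected
Step 3: +8 new -> 21 infected
Step 4: +8 new -> 29 infected
Step 5: +6 new -> 35 infected
Step 6: +2 new -> 37 infected
Step 7: +0 new -> 37 infected

Answer: 37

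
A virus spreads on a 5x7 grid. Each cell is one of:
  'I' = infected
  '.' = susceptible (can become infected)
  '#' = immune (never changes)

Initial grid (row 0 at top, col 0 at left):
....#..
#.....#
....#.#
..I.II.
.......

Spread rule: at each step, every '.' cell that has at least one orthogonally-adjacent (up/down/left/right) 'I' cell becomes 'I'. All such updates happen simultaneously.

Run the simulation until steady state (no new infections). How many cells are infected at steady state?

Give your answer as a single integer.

Answer: 30

Derivation:
Step 0 (initial): 3 infected
Step 1: +8 new -> 11 infected
Step 2: +8 new -> 19 infected
Step 3: +7 new -> 26 infected
Step 4: +3 new -> 29 infected
Step 5: +1 new -> 30 infected
Step 6: +0 new -> 30 infected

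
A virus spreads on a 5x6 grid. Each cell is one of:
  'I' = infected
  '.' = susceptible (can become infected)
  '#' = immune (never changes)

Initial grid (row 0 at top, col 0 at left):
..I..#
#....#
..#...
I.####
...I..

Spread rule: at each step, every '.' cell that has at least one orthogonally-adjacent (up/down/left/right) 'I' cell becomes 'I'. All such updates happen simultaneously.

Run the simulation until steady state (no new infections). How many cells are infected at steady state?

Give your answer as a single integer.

Step 0 (initial): 3 infected
Step 1: +8 new -> 11 infected
Step 2: +7 new -> 18 infected
Step 3: +2 new -> 20 infected
Step 4: +1 new -> 21 infected
Step 5: +1 new -> 22 infected
Step 6: +0 new -> 22 infected

Answer: 22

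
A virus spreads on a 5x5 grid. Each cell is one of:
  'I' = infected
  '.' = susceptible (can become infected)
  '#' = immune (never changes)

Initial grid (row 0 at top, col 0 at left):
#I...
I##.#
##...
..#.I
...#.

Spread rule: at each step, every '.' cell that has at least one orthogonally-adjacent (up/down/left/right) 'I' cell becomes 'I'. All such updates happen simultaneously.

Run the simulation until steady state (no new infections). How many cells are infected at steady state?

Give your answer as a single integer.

Answer: 12

Derivation:
Step 0 (initial): 3 infected
Step 1: +4 new -> 7 infected
Step 2: +2 new -> 9 infected
Step 3: +3 new -> 12 infected
Step 4: +0 new -> 12 infected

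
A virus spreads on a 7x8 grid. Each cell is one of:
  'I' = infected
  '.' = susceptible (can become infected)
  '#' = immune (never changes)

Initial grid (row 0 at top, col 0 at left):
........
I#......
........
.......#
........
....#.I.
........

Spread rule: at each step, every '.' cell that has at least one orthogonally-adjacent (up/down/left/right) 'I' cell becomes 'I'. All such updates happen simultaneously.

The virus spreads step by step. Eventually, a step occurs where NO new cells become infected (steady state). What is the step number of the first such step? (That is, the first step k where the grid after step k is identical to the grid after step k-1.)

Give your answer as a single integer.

Step 0 (initial): 2 infected
Step 1: +6 new -> 8 infected
Step 2: +8 new -> 16 infected
Step 3: +8 new -> 24 infected
Step 4: +12 new -> 36 infected
Step 5: +12 new -> 48 infected
Step 6: +5 new -> 53 infected
Step 7: +0 new -> 53 infected

Answer: 7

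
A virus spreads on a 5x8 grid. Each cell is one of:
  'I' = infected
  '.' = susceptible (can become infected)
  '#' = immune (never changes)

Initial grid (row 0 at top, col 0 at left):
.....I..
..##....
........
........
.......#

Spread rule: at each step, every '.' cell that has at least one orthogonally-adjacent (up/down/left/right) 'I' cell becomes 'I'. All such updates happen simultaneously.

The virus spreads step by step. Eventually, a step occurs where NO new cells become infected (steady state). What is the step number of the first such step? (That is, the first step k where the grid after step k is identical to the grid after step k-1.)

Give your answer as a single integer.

Step 0 (initial): 1 infected
Step 1: +3 new -> 4 infected
Step 2: +5 new -> 9 infected
Step 3: +5 new -> 14 infected
Step 4: +6 new -> 20 infected
Step 5: +7 new -> 27 infected
Step 6: +4 new -> 31 infected
Step 7: +3 new -> 34 infected
Step 8: +2 new -> 36 infected
Step 9: +1 new -> 37 infected
Step 10: +0 new -> 37 infected

Answer: 10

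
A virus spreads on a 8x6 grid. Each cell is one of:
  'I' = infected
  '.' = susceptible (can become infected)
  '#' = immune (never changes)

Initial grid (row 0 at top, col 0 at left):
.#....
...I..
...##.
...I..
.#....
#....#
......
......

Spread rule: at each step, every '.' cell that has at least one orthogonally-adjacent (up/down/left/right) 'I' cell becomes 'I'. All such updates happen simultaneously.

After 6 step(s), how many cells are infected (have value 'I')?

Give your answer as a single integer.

Answer: 41

Derivation:
Step 0 (initial): 2 infected
Step 1: +6 new -> 8 infected
Step 2: +10 new -> 18 infected
Step 3: +9 new -> 27 infected
Step 4: +7 new -> 34 infected
Step 5: +4 new -> 38 infected
Step 6: +3 new -> 41 infected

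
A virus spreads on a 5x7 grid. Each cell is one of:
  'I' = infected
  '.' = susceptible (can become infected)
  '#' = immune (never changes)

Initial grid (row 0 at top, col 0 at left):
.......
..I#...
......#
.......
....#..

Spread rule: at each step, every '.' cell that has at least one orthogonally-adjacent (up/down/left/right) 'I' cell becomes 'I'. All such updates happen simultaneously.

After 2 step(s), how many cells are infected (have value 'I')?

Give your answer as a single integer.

Step 0 (initial): 1 infected
Step 1: +3 new -> 4 infected
Step 2: +6 new -> 10 infected

Answer: 10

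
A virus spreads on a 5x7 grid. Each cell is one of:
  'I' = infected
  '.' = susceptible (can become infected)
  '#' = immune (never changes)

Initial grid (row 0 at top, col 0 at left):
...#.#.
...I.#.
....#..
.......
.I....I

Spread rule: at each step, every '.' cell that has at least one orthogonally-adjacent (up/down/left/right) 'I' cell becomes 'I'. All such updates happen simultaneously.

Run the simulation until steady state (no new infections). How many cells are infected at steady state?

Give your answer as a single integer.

Answer: 31

Derivation:
Step 0 (initial): 3 infected
Step 1: +8 new -> 11 infected
Step 2: +12 new -> 23 infected
Step 3: +6 new -> 29 infected
Step 4: +2 new -> 31 infected
Step 5: +0 new -> 31 infected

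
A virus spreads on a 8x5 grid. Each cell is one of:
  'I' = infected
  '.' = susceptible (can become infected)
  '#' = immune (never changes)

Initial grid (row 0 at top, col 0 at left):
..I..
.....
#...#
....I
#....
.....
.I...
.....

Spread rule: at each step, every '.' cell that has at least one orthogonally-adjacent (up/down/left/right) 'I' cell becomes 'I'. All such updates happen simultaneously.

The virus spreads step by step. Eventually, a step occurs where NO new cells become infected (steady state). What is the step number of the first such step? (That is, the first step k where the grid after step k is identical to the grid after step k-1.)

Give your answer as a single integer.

Answer: 5

Derivation:
Step 0 (initial): 3 infected
Step 1: +9 new -> 12 infected
Step 2: +15 new -> 27 infected
Step 3: +8 new -> 35 infected
Step 4: +2 new -> 37 infected
Step 5: +0 new -> 37 infected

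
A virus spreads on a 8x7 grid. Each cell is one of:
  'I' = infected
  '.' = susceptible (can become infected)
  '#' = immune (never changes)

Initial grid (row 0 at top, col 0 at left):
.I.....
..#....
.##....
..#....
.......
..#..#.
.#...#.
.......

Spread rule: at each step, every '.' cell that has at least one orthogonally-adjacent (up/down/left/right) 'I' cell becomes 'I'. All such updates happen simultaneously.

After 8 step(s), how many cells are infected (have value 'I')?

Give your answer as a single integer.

Step 0 (initial): 1 infected
Step 1: +3 new -> 4 infected
Step 2: +2 new -> 6 infected
Step 3: +3 new -> 9 infected
Step 4: +4 new -> 13 infected
Step 5: +6 new -> 19 infected
Step 6: +6 new -> 25 infected
Step 7: +7 new -> 32 infected
Step 8: +5 new -> 37 infected

Answer: 37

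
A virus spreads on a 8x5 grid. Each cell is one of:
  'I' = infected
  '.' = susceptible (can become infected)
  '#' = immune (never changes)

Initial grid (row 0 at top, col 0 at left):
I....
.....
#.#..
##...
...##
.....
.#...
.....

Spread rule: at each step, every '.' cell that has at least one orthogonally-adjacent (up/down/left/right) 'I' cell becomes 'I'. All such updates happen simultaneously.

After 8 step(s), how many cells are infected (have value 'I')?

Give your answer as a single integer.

Answer: 17

Derivation:
Step 0 (initial): 1 infected
Step 1: +2 new -> 3 infected
Step 2: +2 new -> 5 infected
Step 3: +3 new -> 8 infected
Step 4: +2 new -> 10 infected
Step 5: +2 new -> 12 infected
Step 6: +2 new -> 14 infected
Step 7: +2 new -> 16 infected
Step 8: +1 new -> 17 infected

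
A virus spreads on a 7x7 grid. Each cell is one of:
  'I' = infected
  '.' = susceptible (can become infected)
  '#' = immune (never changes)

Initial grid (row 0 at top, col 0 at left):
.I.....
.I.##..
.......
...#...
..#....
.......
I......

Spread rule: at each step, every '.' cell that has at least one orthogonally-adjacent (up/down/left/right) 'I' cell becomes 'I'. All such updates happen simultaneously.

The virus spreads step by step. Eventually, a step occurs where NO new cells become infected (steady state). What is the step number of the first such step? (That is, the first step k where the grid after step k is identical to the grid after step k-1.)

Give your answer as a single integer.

Answer: 9

Derivation:
Step 0 (initial): 3 infected
Step 1: +7 new -> 10 infected
Step 2: +7 new -> 17 infected
Step 3: +7 new -> 24 infected
Step 4: +4 new -> 28 infected
Step 5: +7 new -> 35 infected
Step 6: +6 new -> 41 infected
Step 7: +3 new -> 44 infected
Step 8: +1 new -> 45 infected
Step 9: +0 new -> 45 infected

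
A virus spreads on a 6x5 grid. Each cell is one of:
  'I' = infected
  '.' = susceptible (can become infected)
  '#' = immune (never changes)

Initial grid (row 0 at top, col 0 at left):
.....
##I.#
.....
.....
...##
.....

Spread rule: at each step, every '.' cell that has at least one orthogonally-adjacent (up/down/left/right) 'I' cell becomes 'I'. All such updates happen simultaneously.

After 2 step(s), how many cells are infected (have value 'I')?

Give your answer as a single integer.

Answer: 9

Derivation:
Step 0 (initial): 1 infected
Step 1: +3 new -> 4 infected
Step 2: +5 new -> 9 infected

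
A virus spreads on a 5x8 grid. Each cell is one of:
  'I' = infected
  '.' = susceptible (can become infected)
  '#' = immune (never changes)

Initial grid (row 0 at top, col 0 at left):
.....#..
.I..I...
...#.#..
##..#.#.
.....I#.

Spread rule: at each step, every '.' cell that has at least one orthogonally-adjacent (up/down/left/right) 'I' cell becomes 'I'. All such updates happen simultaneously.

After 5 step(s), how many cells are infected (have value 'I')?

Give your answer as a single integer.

Answer: 31

Derivation:
Step 0 (initial): 3 infected
Step 1: +10 new -> 13 infected
Step 2: +7 new -> 20 infected
Step 3: +6 new -> 26 infected
Step 4: +3 new -> 29 infected
Step 5: +2 new -> 31 infected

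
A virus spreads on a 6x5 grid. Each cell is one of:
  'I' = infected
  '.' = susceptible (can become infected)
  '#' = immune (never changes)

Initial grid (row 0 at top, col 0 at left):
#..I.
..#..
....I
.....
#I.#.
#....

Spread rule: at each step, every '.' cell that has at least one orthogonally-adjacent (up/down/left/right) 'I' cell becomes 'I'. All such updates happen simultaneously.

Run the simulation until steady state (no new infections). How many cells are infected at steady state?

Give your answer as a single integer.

Step 0 (initial): 3 infected
Step 1: +9 new -> 12 infected
Step 2: +8 new -> 20 infected
Step 3: +4 new -> 24 infected
Step 4: +1 new -> 25 infected
Step 5: +0 new -> 25 infected

Answer: 25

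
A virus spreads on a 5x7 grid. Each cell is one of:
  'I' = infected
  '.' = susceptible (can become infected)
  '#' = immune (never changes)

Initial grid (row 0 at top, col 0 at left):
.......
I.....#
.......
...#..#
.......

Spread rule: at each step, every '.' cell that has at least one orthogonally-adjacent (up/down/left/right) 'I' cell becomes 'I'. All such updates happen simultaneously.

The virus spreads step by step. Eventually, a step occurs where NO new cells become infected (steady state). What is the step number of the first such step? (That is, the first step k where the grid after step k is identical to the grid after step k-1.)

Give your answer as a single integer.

Step 0 (initial): 1 infected
Step 1: +3 new -> 4 infected
Step 2: +4 new -> 8 infected
Step 3: +5 new -> 13 infected
Step 4: +5 new -> 18 infected
Step 5: +4 new -> 22 infected
Step 6: +4 new -> 26 infected
Step 7: +4 new -> 30 infected
Step 8: +1 new -> 31 infected
Step 9: +1 new -> 32 infected
Step 10: +0 new -> 32 infected

Answer: 10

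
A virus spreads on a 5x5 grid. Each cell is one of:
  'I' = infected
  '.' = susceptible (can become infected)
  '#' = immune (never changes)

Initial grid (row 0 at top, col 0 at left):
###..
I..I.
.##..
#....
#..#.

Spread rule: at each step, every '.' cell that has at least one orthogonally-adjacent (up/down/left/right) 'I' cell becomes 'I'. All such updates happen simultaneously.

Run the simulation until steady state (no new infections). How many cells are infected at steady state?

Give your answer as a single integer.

Answer: 17

Derivation:
Step 0 (initial): 2 infected
Step 1: +6 new -> 8 infected
Step 2: +3 new -> 11 infected
Step 3: +2 new -> 13 infected
Step 4: +3 new -> 16 infected
Step 5: +1 new -> 17 infected
Step 6: +0 new -> 17 infected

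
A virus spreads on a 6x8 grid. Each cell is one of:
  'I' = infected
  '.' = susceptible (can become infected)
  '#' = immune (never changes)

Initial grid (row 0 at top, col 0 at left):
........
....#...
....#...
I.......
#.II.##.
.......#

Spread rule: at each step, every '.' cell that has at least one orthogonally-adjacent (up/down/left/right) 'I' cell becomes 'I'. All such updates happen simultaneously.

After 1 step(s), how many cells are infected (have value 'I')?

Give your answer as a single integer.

Step 0 (initial): 3 infected
Step 1: +8 new -> 11 infected

Answer: 11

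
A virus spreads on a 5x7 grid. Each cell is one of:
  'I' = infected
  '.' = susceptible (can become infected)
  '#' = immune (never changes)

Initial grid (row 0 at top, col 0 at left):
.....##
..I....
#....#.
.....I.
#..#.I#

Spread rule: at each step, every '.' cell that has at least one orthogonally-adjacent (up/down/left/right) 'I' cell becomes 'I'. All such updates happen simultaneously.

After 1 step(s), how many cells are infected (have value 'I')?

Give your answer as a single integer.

Answer: 10

Derivation:
Step 0 (initial): 3 infected
Step 1: +7 new -> 10 infected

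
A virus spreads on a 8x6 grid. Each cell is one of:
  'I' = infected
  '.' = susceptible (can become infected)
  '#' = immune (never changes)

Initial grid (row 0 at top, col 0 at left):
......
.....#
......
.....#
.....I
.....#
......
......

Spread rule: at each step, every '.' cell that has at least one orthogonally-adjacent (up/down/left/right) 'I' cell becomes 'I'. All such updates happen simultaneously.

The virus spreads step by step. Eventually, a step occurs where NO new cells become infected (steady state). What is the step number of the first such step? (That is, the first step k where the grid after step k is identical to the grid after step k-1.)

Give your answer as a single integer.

Step 0 (initial): 1 infected
Step 1: +1 new -> 2 infected
Step 2: +3 new -> 5 infected
Step 3: +5 new -> 10 infected
Step 4: +9 new -> 19 infected
Step 5: +9 new -> 28 infected
Step 6: +8 new -> 36 infected
Step 7: +5 new -> 41 infected
Step 8: +3 new -> 44 infected
Step 9: +1 new -> 45 infected
Step 10: +0 new -> 45 infected

Answer: 10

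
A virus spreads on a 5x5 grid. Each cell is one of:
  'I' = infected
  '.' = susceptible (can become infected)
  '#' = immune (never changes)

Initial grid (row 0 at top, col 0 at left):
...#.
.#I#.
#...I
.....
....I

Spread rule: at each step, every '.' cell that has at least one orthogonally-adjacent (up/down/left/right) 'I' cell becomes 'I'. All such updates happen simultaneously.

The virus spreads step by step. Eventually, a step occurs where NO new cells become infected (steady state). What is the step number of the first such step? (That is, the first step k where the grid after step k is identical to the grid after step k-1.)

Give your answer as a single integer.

Answer: 5

Derivation:
Step 0 (initial): 3 infected
Step 1: +6 new -> 9 infected
Step 2: +6 new -> 15 infected
Step 3: +3 new -> 18 infected
Step 4: +3 new -> 21 infected
Step 5: +0 new -> 21 infected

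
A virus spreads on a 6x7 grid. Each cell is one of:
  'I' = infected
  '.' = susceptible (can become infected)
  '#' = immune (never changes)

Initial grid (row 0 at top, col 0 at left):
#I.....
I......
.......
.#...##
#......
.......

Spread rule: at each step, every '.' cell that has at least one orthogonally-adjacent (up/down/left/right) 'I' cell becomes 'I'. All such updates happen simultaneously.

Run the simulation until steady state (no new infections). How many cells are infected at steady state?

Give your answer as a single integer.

Step 0 (initial): 2 infected
Step 1: +3 new -> 5 infected
Step 2: +4 new -> 9 infected
Step 3: +3 new -> 12 infected
Step 4: +4 new -> 16 infected
Step 5: +5 new -> 21 infected
Step 6: +6 new -> 27 infected
Step 7: +4 new -> 31 infected
Step 8: +3 new -> 34 infected
Step 9: +2 new -> 36 infected
Step 10: +1 new -> 37 infected
Step 11: +0 new -> 37 infected

Answer: 37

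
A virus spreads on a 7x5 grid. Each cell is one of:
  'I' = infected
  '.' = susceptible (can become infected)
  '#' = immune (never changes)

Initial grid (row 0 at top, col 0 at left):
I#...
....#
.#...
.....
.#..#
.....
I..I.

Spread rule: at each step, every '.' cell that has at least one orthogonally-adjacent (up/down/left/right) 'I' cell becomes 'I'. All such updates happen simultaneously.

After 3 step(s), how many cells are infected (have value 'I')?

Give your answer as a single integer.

Answer: 20

Derivation:
Step 0 (initial): 3 infected
Step 1: +6 new -> 9 infected
Step 2: +7 new -> 16 infected
Step 3: +4 new -> 20 infected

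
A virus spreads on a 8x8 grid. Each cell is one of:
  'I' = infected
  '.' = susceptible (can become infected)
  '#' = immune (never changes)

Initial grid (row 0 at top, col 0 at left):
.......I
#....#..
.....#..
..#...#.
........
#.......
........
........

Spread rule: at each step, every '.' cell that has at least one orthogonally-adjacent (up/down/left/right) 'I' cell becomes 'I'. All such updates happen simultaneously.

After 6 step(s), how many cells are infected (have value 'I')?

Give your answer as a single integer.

Step 0 (initial): 1 infected
Step 1: +2 new -> 3 infected
Step 2: +3 new -> 6 infected
Step 3: +3 new -> 9 infected
Step 4: +3 new -> 12 infected
Step 5: +5 new -> 17 infected
Step 6: +7 new -> 24 infected

Answer: 24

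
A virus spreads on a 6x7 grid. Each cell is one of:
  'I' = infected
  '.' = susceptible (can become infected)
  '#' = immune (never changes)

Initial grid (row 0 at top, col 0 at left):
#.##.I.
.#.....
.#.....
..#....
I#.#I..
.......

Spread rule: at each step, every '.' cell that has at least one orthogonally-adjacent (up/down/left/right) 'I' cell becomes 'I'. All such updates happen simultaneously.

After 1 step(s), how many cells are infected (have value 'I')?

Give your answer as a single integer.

Answer: 11

Derivation:
Step 0 (initial): 3 infected
Step 1: +8 new -> 11 infected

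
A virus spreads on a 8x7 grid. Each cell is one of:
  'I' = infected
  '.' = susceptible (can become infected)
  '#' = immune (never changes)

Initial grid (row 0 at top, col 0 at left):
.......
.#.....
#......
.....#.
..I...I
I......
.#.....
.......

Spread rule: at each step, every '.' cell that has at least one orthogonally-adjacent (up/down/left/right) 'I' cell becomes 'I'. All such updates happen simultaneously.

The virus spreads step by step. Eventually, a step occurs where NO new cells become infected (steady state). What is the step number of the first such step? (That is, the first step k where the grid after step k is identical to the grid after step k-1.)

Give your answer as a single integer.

Answer: 8

Derivation:
Step 0 (initial): 3 infected
Step 1: +10 new -> 13 infected
Step 2: +11 new -> 24 infected
Step 3: +12 new -> 36 infected
Step 4: +8 new -> 44 infected
Step 5: +5 new -> 49 infected
Step 6: +2 new -> 51 infected
Step 7: +1 new -> 52 infected
Step 8: +0 new -> 52 infected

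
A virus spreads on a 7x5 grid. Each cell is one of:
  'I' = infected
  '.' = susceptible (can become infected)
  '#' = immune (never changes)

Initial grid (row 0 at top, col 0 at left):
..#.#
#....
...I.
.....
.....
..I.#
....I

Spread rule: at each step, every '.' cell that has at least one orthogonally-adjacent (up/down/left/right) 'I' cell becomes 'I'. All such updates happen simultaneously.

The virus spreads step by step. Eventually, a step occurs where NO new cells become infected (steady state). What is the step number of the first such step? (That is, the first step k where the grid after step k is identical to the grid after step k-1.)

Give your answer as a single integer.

Step 0 (initial): 3 infected
Step 1: +9 new -> 12 infected
Step 2: +10 new -> 22 infected
Step 3: +6 new -> 28 infected
Step 4: +2 new -> 30 infected
Step 5: +1 new -> 31 infected
Step 6: +0 new -> 31 infected

Answer: 6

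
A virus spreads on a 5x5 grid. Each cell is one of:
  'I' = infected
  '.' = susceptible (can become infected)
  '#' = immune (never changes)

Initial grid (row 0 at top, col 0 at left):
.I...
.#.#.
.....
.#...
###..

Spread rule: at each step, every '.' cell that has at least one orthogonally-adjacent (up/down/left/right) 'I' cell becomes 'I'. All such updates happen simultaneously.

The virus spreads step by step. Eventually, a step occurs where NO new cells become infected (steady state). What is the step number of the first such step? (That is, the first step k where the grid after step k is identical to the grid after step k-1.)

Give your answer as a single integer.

Step 0 (initial): 1 infected
Step 1: +2 new -> 3 infected
Step 2: +3 new -> 6 infected
Step 3: +3 new -> 9 infected
Step 4: +5 new -> 14 infected
Step 5: +2 new -> 16 infected
Step 6: +2 new -> 18 infected
Step 7: +1 new -> 19 infected
Step 8: +0 new -> 19 infected

Answer: 8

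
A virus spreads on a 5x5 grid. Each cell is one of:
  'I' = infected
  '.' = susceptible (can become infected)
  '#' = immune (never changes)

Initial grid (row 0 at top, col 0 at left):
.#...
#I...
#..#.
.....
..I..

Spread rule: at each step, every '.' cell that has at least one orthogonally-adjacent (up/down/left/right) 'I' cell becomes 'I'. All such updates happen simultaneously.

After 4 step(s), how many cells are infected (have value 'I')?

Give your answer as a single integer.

Answer: 20

Derivation:
Step 0 (initial): 2 infected
Step 1: +5 new -> 7 infected
Step 2: +7 new -> 14 infected
Step 3: +4 new -> 18 infected
Step 4: +2 new -> 20 infected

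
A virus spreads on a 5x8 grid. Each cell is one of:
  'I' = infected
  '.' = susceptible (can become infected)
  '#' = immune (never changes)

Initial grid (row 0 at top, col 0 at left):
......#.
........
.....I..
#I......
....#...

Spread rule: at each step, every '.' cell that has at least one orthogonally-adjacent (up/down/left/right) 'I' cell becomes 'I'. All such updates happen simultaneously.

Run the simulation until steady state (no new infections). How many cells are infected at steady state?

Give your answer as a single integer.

Step 0 (initial): 2 infected
Step 1: +7 new -> 9 infected
Step 2: +14 new -> 23 infected
Step 3: +9 new -> 32 infected
Step 4: +5 new -> 37 infected
Step 5: +0 new -> 37 infected

Answer: 37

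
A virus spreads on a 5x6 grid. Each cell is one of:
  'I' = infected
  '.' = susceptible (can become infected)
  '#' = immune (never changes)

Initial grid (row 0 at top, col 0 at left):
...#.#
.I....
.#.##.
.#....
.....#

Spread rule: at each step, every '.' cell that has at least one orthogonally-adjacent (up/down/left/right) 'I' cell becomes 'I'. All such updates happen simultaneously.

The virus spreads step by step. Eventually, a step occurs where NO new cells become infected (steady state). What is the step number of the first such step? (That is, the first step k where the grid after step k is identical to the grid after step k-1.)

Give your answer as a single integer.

Answer: 7

Derivation:
Step 0 (initial): 1 infected
Step 1: +3 new -> 4 infected
Step 2: +5 new -> 9 infected
Step 3: +3 new -> 12 infected
Step 4: +5 new -> 17 infected
Step 5: +4 new -> 21 infected
Step 6: +2 new -> 23 infected
Step 7: +0 new -> 23 infected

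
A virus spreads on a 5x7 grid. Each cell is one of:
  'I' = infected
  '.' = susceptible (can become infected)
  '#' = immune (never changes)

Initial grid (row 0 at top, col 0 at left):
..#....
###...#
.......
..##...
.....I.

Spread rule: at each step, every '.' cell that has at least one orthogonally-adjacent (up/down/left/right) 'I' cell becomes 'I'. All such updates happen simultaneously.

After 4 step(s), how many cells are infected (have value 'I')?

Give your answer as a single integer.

Step 0 (initial): 1 infected
Step 1: +3 new -> 4 infected
Step 2: +4 new -> 8 infected
Step 3: +4 new -> 12 infected
Step 4: +4 new -> 16 infected

Answer: 16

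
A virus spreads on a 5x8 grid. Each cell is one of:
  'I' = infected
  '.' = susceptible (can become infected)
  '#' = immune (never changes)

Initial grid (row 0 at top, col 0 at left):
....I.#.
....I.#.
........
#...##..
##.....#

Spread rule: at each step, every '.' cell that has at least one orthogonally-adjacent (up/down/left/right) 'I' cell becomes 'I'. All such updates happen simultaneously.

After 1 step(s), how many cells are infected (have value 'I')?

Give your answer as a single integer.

Answer: 7

Derivation:
Step 0 (initial): 2 infected
Step 1: +5 new -> 7 infected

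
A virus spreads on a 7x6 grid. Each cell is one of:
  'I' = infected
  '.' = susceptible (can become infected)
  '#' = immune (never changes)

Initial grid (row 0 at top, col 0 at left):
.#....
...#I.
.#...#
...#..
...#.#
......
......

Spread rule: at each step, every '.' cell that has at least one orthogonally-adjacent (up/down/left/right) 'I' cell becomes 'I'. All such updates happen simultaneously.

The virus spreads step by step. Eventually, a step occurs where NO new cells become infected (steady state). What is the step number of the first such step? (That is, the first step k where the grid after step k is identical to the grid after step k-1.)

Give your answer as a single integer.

Step 0 (initial): 1 infected
Step 1: +3 new -> 4 infected
Step 2: +4 new -> 8 infected
Step 3: +4 new -> 12 infected
Step 4: +3 new -> 15 infected
Step 5: +6 new -> 21 infected
Step 6: +6 new -> 27 infected
Step 7: +5 new -> 32 infected
Step 8: +2 new -> 34 infected
Step 9: +1 new -> 35 infected
Step 10: +0 new -> 35 infected

Answer: 10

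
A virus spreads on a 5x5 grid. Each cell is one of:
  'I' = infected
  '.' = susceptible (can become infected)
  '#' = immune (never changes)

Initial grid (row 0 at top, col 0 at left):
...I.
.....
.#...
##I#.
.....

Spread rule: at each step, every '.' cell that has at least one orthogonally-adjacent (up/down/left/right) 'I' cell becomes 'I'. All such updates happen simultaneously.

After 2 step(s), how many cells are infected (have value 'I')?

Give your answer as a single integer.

Step 0 (initial): 2 infected
Step 1: +5 new -> 7 infected
Step 2: +6 new -> 13 infected

Answer: 13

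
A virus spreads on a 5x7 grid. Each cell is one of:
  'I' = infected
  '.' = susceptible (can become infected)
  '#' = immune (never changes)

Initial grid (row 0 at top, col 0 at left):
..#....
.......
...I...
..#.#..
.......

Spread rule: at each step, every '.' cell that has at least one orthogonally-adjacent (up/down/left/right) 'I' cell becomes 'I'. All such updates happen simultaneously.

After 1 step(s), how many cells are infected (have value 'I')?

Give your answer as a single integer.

Answer: 5

Derivation:
Step 0 (initial): 1 infected
Step 1: +4 new -> 5 infected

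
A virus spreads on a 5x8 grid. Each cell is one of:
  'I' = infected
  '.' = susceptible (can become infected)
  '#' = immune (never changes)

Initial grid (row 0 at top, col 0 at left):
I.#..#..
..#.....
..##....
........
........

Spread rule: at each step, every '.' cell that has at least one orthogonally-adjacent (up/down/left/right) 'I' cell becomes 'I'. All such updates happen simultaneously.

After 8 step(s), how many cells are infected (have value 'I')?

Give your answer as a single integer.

Answer: 18

Derivation:
Step 0 (initial): 1 infected
Step 1: +2 new -> 3 infected
Step 2: +2 new -> 5 infected
Step 3: +2 new -> 7 infected
Step 4: +2 new -> 9 infected
Step 5: +2 new -> 11 infected
Step 6: +2 new -> 13 infected
Step 7: +2 new -> 15 infected
Step 8: +3 new -> 18 infected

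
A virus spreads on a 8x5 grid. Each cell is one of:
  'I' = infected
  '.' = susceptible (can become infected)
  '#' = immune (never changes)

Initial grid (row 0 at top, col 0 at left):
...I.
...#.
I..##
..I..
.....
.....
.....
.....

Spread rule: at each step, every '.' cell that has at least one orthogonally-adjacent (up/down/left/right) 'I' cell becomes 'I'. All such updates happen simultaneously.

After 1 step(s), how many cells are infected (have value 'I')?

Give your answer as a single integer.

Answer: 12

Derivation:
Step 0 (initial): 3 infected
Step 1: +9 new -> 12 infected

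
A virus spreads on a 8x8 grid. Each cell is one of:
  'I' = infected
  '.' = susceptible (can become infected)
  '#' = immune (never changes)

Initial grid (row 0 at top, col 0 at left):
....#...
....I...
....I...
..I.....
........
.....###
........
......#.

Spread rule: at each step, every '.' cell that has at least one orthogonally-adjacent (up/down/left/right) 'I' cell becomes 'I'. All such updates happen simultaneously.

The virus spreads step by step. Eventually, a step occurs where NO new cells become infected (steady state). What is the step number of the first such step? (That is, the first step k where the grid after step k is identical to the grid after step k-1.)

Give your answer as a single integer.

Answer: 9

Derivation:
Step 0 (initial): 3 infected
Step 1: +9 new -> 12 infected
Step 2: +12 new -> 24 infected
Step 3: +13 new -> 37 infected
Step 4: +10 new -> 47 infected
Step 5: +7 new -> 54 infected
Step 6: +3 new -> 57 infected
Step 7: +1 new -> 58 infected
Step 8: +1 new -> 59 infected
Step 9: +0 new -> 59 infected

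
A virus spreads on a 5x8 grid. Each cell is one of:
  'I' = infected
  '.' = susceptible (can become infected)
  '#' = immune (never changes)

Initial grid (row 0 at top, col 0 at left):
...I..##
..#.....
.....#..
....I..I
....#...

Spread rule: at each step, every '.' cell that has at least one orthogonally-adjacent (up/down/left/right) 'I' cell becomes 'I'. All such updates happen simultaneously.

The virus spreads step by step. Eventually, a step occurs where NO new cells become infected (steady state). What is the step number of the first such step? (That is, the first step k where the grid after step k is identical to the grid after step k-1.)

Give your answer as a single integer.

Answer: 6

Derivation:
Step 0 (initial): 3 infected
Step 1: +9 new -> 12 infected
Step 2: +10 new -> 22 infected
Step 3: +7 new -> 29 infected
Step 4: +4 new -> 33 infected
Step 5: +2 new -> 35 infected
Step 6: +0 new -> 35 infected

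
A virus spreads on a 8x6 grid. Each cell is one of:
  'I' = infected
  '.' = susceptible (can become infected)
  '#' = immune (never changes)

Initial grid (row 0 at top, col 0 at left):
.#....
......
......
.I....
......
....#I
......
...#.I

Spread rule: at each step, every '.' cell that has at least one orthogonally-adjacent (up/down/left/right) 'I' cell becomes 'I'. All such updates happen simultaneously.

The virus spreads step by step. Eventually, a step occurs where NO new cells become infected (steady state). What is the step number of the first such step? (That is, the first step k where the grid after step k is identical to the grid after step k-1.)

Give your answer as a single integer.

Step 0 (initial): 3 infected
Step 1: +7 new -> 10 infected
Step 2: +10 new -> 20 infected
Step 3: +10 new -> 30 infected
Step 4: +9 new -> 39 infected
Step 5: +5 new -> 44 infected
Step 6: +1 new -> 45 infected
Step 7: +0 new -> 45 infected

Answer: 7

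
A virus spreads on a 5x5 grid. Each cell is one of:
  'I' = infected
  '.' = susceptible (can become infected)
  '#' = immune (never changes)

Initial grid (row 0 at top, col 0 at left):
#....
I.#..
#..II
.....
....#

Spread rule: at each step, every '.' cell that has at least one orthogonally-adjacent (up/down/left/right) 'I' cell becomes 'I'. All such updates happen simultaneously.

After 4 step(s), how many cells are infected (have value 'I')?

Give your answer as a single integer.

Answer: 20

Derivation:
Step 0 (initial): 3 infected
Step 1: +6 new -> 9 infected
Step 2: +6 new -> 15 infected
Step 3: +3 new -> 18 infected
Step 4: +2 new -> 20 infected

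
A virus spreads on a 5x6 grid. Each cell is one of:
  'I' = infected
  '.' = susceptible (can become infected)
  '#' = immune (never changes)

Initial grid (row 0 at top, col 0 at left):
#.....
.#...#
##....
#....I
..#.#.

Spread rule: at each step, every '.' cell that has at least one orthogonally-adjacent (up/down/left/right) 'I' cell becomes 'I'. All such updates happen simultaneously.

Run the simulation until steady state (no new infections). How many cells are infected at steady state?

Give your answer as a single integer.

Step 0 (initial): 1 infected
Step 1: +3 new -> 4 infected
Step 2: +2 new -> 6 infected
Step 3: +4 new -> 10 infected
Step 4: +4 new -> 14 infected
Step 5: +4 new -> 18 infected
Step 6: +2 new -> 20 infected
Step 7: +1 new -> 21 infected
Step 8: +0 new -> 21 infected

Answer: 21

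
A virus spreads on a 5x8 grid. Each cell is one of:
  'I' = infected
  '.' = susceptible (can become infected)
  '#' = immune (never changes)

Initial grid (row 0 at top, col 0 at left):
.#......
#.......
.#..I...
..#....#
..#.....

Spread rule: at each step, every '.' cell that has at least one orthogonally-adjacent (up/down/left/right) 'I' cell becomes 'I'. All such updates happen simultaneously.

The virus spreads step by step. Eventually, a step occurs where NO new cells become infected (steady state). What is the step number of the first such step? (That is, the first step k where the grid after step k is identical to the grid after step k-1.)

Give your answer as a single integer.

Answer: 6

Derivation:
Step 0 (initial): 1 infected
Step 1: +4 new -> 5 infected
Step 2: +8 new -> 13 infected
Step 3: +8 new -> 21 infected
Step 4: +5 new -> 26 infected
Step 5: +2 new -> 28 infected
Step 6: +0 new -> 28 infected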